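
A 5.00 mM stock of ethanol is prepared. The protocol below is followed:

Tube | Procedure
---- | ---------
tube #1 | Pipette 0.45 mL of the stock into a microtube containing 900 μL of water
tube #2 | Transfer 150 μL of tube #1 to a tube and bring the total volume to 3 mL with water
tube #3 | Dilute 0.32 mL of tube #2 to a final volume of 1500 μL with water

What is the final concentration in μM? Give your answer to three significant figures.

17.8 μM

Step 1: 0.45 mL + 900 μL = 1.35 mL total → factor 1.35/0.45 = 3
Step 2: 150 μL brought to 3 mL → factor 3000/150 = 20
Step 3: 0.32 mL brought to 1500 μL → factor 1.5/0.32 = 4.6875
Overall dilution factor = 3 × 20 × 4.6875 = 281.25
Final = 5.00 mM / 281.25 = 0.01778 mM = 17.8 μM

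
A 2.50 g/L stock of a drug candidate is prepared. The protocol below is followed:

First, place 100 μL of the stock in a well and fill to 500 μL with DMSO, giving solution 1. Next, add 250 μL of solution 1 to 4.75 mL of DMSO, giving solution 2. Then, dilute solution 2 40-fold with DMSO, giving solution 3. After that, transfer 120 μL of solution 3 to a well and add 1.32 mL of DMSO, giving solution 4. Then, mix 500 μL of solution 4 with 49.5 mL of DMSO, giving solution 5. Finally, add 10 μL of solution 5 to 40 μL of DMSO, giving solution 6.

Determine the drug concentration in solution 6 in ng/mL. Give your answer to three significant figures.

0.104 ng/mL

Step 1: 100 μL brought to 500 μL → factor 500/100 = 5
Step 2: 250 μL + 4.75 mL = 5000 μL total → factor 5000/250 = 20
Step 3: 40-fold → factor 40
Step 4: 120 μL + 1.32 mL = 1440 μL total → factor 1440/120 = 12
Step 5: 500 μL + 49.5 mL = 50000 μL total → factor 50000/500 = 100
Step 6: 10 μL + 40 μL = 50 μL total → factor 50/10 = 5
Overall dilution factor = 5 × 20 × 40 × 12 × 100 × 5 = 2.4 × 10^7
Final = 2.50 g/L / 2.4 × 10^7 = 1.042 × 10^-7 g/L = 0.104 ng/mL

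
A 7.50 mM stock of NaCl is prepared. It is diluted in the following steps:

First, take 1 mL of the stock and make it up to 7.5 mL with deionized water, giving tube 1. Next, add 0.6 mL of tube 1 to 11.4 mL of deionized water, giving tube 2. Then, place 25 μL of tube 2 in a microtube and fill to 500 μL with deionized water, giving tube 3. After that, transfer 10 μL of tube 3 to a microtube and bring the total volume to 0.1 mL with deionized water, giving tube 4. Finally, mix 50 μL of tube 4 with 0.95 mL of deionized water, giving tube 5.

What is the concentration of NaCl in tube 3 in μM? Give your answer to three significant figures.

Step 1: 1 mL brought to 7.5 mL → factor 7.5/1 = 7.5
Step 2: 0.6 mL + 11.4 mL = 12 mL total → factor 12/0.6 = 20
Step 3: 25 μL brought to 500 μL → factor 500/25 = 20
Dilution factor through tube 3 = 7.5 × 20 × 20 = 3000
[tube 3] = 7.50 mM / 3000 = 0.002500 mM = 2.50 μM

2.50 μM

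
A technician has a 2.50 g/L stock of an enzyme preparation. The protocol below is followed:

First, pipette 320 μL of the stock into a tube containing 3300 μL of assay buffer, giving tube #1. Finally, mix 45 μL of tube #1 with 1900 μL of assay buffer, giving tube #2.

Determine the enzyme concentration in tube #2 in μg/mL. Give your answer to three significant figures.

Step 1: 320 μL + 3300 μL = 3620 μL total → factor 3620/320 = 11.312
Step 2: 45 μL + 1900 μL = 1945 μL total → factor 1945/45 = 43.222
Overall dilution factor = 11.312 × 43.222 = 488.95
Final = 2.50 g/L / 488.95 = 0.005113 g/L = 5.11 μg/mL

5.11 μg/mL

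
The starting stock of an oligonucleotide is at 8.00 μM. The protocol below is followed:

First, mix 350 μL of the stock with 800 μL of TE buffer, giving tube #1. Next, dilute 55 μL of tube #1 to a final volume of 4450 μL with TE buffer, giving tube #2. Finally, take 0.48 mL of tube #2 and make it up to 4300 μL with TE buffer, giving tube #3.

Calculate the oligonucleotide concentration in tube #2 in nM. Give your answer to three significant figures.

30.1 nM

Step 1: 350 μL + 800 μL = 1150 μL total → factor 1150/350 = 3.2857
Step 2: 55 μL brought to 4450 μL → factor 4450/55 = 80.909
Dilution factor through tube #2 = 3.2857 × 80.909 = 265.84
[tube #2] = 8.00 μM / 265.84 = 0.03009 μM = 30.1 nM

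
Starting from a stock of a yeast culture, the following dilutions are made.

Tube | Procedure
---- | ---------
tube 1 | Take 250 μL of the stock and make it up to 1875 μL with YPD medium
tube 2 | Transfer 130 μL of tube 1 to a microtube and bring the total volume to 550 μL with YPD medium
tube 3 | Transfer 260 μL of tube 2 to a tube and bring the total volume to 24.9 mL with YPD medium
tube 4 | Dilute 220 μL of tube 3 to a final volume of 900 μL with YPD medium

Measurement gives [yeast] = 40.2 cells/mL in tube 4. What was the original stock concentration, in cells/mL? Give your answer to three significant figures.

5.00 × 10^5 cells/mL

Step 1: 250 μL brought to 1875 μL → factor 1875/250 = 7.5
Step 2: 130 μL brought to 550 μL → factor 550/130 = 4.2308
Step 3: 260 μL brought to 24.9 mL → factor 24900/260 = 95.769
Step 4: 220 μL brought to 900 μL → factor 900/220 = 4.0909
Overall dilution factor = 7.5 × 4.2308 × 95.769 × 4.0909 = 12432
Stock = 40.2 cells/mL × 12432 = 5.00 × 10^5 cells/mL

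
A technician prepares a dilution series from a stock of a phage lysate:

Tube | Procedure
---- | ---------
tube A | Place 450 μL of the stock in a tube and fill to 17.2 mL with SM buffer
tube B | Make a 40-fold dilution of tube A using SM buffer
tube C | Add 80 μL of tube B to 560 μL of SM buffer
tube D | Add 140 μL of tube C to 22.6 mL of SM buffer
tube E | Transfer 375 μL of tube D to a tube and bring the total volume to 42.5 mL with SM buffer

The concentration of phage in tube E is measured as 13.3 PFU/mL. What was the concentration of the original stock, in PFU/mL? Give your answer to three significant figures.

2.99 × 10^9 PFU/mL

Step 1: 450 μL brought to 17.2 mL → factor 17200/450 = 38.222
Step 2: 40-fold → factor 40
Step 3: 80 μL + 560 μL = 640 μL total → factor 640/80 = 8
Step 4: 140 μL + 22.6 mL = 22740 μL total → factor 22740/140 = 162.43
Step 5: 375 μL brought to 42.5 mL → factor 42500/375 = 113.33
Overall dilution factor = 38.222 × 40 × 8 × 162.43 × 113.33 = 2.2516 × 10^8
Stock = 13.3 PFU/mL × 2.2516 × 10^8 = 2.99 × 10^9 PFU/mL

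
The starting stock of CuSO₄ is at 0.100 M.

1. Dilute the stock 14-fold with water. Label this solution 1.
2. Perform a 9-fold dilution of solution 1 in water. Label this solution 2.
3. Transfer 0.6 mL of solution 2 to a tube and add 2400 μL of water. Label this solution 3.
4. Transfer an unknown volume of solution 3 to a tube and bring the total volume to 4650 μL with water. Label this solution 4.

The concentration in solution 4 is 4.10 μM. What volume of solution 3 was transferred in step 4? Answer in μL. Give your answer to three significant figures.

120 μL

Step 1: 14-fold → factor 14
Step 2: 9-fold → factor 9
Step 3: 0.6 mL + 2400 μL = 3 mL total → factor 3/0.6 = 5
Step 4: v brought to 4650 μL → factor = 4650 μL/v
Product of known-step factors = 630
Overall factor = 0.100 M / (4.10 μM) = 24390
Step-4 factor = 24390 / 630 = 38.715
v = 4650 μL / 38.715 = 120 μL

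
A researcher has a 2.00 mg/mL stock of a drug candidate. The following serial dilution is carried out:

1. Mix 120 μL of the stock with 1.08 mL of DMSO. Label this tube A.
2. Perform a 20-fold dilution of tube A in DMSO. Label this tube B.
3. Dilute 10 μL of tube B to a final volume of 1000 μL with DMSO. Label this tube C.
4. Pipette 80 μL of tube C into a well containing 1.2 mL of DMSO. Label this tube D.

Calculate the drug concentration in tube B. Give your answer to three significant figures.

Step 1: 120 μL + 1.08 mL = 1200 μL total → factor 1200/120 = 10
Step 2: 20-fold → factor 20
Dilution factor through tube B = 10 × 20 = 200
[tube B] = 2.00 mg/mL / 200 = 0.0100 mg/mL

0.0100 mg/mL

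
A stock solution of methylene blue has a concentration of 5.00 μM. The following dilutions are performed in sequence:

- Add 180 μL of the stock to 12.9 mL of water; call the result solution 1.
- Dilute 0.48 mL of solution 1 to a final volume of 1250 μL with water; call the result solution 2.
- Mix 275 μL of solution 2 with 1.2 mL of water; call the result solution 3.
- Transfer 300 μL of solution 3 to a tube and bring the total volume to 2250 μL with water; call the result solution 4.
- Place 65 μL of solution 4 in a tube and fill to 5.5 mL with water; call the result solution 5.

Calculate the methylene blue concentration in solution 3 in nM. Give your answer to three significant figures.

4.93 nM

Step 1: 180 μL + 12.9 mL = 13080 μL total → factor 13080/180 = 72.667
Step 2: 0.48 mL brought to 1250 μL → factor 1.25/0.48 = 2.6042
Step 3: 275 μL + 1.2 mL = 1475 μL total → factor 1475/275 = 5.3636
Dilution factor through solution 3 = 72.667 × 2.6042 × 5.3636 = 1015
[solution 3] = 5.00 μM / 1015 = 0.004926 μM = 4.93 nM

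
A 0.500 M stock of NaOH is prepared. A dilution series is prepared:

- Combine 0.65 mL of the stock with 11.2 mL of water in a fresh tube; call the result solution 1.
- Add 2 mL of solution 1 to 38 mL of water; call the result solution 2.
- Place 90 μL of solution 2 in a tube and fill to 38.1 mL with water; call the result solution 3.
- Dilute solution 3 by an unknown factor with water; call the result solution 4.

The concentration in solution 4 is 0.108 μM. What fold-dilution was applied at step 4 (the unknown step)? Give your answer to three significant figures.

Step 1: 0.65 mL + 11.2 mL = 11.85 mL total → factor 11.85/0.65 = 18.231
Step 2: 2 mL + 38 mL = 40 mL total → factor 40/2 = 20
Step 3: 90 μL brought to 38.1 mL → factor 38100/90 = 423.33
Step 4: unknown factor x
Product of known-step factors = 1.5435 × 10^5
Overall factor = 0.500 M / (0.108 μM) = 4.6296 × 10^6
x = 4.6296 × 10^6 / 1.5435 × 10^5 = 30.0

30.0-fold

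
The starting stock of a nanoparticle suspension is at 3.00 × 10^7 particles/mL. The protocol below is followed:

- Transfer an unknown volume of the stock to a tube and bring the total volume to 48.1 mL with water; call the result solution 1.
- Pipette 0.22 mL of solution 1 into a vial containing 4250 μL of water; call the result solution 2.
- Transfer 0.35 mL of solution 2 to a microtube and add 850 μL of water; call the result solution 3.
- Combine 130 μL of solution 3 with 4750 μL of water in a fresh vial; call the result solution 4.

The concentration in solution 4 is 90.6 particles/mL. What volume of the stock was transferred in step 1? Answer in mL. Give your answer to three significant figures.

Step 1: v brought to 48.1 mL → factor = 48.1 mL/v
Step 2: 0.22 mL + 4250 μL = 4.47 mL total → factor 4.47/0.22 = 20.318
Step 3: 0.35 mL + 850 μL = 1.2 mL total → factor 1.2/0.35 = 3.4286
Step 4: 130 μL + 4750 μL = 4880 μL total → factor 4880/130 = 37.538
Product of known-step factors = 2615
Overall factor = 3.00 × 10^7 particles/mL / (90.6 particles/mL) = 3.3113 × 10^5
Step-1 factor = 3.3113 × 10^5 / 2615 = 126.62
v = 48.1 mL / 126.62 = 0.380 mL

0.380 mL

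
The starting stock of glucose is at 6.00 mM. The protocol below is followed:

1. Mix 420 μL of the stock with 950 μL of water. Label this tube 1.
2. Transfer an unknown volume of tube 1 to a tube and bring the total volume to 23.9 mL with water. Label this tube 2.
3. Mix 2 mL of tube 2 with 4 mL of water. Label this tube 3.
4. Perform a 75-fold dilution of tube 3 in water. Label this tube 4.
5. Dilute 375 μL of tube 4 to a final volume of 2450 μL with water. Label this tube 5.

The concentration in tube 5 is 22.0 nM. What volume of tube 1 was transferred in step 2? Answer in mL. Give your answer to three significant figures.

Step 1: 420 μL + 950 μL = 1370 μL total → factor 1370/420 = 3.2619
Step 2: v brought to 23.9 mL → factor = 23.9 mL/v
Step 3: 2 mL + 4 mL = 6 mL total → factor 6/2 = 3
Step 4: 75-fold → factor 75
Step 5: 375 μL brought to 2450 μL → factor 2450/375 = 6.5333
Product of known-step factors = 4795
Overall factor = 6.00 mM / (22.0 nM) = 2.7273 × 10^5
Step-2 factor = 2.7273 × 10^5 / 4795 = 56.877
v = 23.9 mL / 56.877 = 0.420 mL

0.420 mL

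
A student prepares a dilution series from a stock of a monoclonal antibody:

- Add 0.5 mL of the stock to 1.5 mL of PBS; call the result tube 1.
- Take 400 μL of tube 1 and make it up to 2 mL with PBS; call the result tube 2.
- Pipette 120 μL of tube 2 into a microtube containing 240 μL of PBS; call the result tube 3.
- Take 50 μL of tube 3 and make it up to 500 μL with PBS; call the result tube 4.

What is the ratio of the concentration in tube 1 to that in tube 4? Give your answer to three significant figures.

Step 1: 0.5 mL + 1.5 mL = 2 mL total → factor 2/0.5 = 4
Step 2: 400 μL brought to 2 mL → factor 2000/400 = 5
Step 3: 120 μL + 240 μL = 360 μL total → factor 360/120 = 3
Step 4: 50 μL brought to 500 μL → factor 500/50 = 10
Dilution factor to tube 1 = 4; to tube 4 = 600
[tube 1]/[tube 4] = (factor to tube 4)/(factor to tube 1) = 600/4 = 150

150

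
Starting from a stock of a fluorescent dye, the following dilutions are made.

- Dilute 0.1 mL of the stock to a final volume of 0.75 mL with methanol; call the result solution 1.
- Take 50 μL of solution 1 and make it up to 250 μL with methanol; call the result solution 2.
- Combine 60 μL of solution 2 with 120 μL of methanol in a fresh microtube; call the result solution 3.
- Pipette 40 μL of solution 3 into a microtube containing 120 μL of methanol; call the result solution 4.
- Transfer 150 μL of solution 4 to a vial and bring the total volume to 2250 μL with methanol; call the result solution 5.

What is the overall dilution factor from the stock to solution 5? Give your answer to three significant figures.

Step 1: 0.1 mL brought to 0.75 mL → factor 0.75/0.1 = 7.5
Step 2: 50 μL brought to 250 μL → factor 250/50 = 5
Step 3: 60 μL + 120 μL = 180 μL total → factor 180/60 = 3
Step 4: 40 μL + 120 μL = 160 μL total → factor 160/40 = 4
Step 5: 150 μL brought to 2250 μL → factor 2250/150 = 15
Overall dilution factor = 7.5 × 5 × 3 × 4 × 15 = 6750

6.75 × 10^3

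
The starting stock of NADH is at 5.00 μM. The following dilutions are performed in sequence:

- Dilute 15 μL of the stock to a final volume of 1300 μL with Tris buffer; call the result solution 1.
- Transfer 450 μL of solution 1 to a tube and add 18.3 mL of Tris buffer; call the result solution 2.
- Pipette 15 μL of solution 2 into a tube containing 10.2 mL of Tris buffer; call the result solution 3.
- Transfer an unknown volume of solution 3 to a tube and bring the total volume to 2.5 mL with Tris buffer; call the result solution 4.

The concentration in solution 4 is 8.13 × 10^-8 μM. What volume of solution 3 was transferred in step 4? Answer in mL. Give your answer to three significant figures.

Step 1: 15 μL brought to 1300 μL → factor 1300/15 = 86.667
Step 2: 450 μL + 18.3 mL = 18750 μL total → factor 18750/450 = 41.667
Step 3: 15 μL + 10.2 mL = 10215 μL total → factor 10215/15 = 681
Step 4: v brought to 2.5 mL → factor = 2.5 mL/v
Product of known-step factors = 2.4592 × 10^6
Overall factor = 5.00 μM / (8.13 × 10^-8 μM) = 6.1501 × 10^7
Step-4 factor = 6.1501 × 10^7 / 2.4592 × 10^6 = 25.009
v = 2.5 mL / 25.009 = 0.100 mL

0.100 mL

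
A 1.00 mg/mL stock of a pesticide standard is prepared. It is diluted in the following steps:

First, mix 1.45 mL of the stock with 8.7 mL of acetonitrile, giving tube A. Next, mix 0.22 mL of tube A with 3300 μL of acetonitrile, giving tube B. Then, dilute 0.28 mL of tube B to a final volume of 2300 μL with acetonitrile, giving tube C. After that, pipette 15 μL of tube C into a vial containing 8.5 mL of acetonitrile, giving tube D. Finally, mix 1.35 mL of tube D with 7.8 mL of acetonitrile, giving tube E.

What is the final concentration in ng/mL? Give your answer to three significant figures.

Step 1: 1.45 mL + 8.7 mL = 10.15 mL total → factor 10.15/1.45 = 7
Step 2: 0.22 mL + 3300 μL = 3.52 mL total → factor 3.52/0.22 = 16
Step 3: 0.28 mL brought to 2300 μL → factor 2.3/0.28 = 8.2143
Step 4: 15 μL + 8.5 mL = 8515 μL total → factor 8515/15 = 567.67
Step 5: 1.35 mL + 7.8 mL = 9.15 mL total → factor 9.15/1.35 = 6.7778
Overall dilution factor = 7 × 16 × 8.2143 × 567.67 × 6.7778 = 3.5397 × 10^6
Final = 1.00 mg/mL / 3.5397 × 10^6 = 2.825 × 10^-7 mg/mL = 0.283 ng/mL

0.283 ng/mL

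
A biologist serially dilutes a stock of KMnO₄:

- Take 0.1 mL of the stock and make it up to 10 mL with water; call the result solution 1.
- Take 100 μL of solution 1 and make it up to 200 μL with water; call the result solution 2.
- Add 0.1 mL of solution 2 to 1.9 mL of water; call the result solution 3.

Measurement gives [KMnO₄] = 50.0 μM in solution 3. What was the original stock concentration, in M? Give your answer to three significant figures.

0.200 M

Step 1: 0.1 mL brought to 10 mL → factor 10/0.1 = 100
Step 2: 100 μL brought to 200 μL → factor 200/100 = 2
Step 3: 0.1 mL + 1.9 mL = 2 mL total → factor 2/0.1 = 20
Overall dilution factor = 100 × 2 × 20 = 4000
Stock = 50.0 μM × 4000 = 2.000 × 10^5 μM = 0.200 M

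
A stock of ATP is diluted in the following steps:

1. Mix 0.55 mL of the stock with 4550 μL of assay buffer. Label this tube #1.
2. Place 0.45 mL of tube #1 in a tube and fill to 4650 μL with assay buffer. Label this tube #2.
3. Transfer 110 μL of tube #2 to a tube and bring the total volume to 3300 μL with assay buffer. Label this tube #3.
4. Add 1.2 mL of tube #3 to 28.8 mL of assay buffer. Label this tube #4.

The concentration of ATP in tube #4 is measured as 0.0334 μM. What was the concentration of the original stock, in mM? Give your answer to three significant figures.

2.40 mM

Step 1: 0.55 mL + 4550 μL = 5.1 mL total → factor 5.1/0.55 = 9.2727
Step 2: 0.45 mL brought to 4650 μL → factor 4.65/0.45 = 10.333
Step 3: 110 μL brought to 3300 μL → factor 3300/110 = 30
Step 4: 1.2 mL + 28.8 mL = 30 mL total → factor 30/1.2 = 25
Overall dilution factor = 9.2727 × 10.333 × 30 × 25 = 71864
Stock = 0.0334 μM × 71864 = 2400 μM = 2.40 mM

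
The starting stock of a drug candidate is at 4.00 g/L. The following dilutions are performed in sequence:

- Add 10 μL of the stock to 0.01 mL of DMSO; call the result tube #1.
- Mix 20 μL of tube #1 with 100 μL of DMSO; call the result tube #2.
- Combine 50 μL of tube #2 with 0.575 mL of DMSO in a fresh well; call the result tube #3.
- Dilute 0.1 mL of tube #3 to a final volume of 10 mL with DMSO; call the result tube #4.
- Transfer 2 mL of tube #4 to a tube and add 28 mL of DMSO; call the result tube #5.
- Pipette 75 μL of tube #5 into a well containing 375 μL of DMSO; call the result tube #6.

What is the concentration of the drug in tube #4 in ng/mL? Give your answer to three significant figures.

267 ng/mL

Step 1: 10 μL + 0.01 mL = 20 μL total → factor 20/10 = 2
Step 2: 20 μL + 100 μL = 120 μL total → factor 120/20 = 6
Step 3: 50 μL + 0.575 mL = 625 μL total → factor 625/50 = 12.5
Step 4: 0.1 mL brought to 10 mL → factor 10/0.1 = 100
Dilution factor through tube #4 = 2 × 6 × 12.5 × 100 = 15000
[tube #4] = 4.00 g/L / 15000 = 0.0002667 g/L = 267 ng/mL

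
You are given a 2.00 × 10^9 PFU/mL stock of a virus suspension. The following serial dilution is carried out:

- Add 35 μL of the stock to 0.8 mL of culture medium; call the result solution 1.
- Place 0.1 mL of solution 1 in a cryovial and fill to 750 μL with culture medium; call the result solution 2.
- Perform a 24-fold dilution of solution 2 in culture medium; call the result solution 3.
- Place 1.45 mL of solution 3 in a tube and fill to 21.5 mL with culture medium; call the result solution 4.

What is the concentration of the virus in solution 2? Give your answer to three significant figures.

Step 1: 35 μL + 0.8 mL = 835 μL total → factor 835/35 = 23.857
Step 2: 0.1 mL brought to 750 μL → factor 0.75/0.1 = 7.5
Dilution factor through solution 2 = 23.857 × 7.5 = 178.93
[solution 2] = 2.00 × 10^9 PFU/mL / 178.93 = 1.12 × 10^7 PFU/mL

1.12 × 10^7 PFU/mL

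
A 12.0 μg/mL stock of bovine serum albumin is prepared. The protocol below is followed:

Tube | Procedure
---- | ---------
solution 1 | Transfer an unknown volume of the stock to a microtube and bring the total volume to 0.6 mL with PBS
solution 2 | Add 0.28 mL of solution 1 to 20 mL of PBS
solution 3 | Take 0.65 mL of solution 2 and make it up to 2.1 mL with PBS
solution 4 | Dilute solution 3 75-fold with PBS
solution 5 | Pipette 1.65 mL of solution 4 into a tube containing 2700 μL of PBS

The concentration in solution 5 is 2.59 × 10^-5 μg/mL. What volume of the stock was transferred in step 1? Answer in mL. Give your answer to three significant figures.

0.0599 mL

Step 1: v brought to 0.6 mL → factor = 0.6 mL/v
Step 2: 0.28 mL + 20 mL = 20.28 mL total → factor 20.28/0.28 = 72.429
Step 3: 0.65 mL brought to 2.1 mL → factor 2.1/0.65 = 3.2308
Step 4: 75-fold → factor 75
Step 5: 1.65 mL + 2700 μL = 4.35 mL total → factor 4.35/1.65 = 2.6364
Product of known-step factors = 46268
Overall factor = 12.0 μg/mL / (2.59 × 10^-5 μg/mL) = 4.6332 × 10^5
Step-1 factor = 4.6332 × 10^5 / 46268 = 10.014
v = 0.6 mL / 10.014 = 0.0599 mL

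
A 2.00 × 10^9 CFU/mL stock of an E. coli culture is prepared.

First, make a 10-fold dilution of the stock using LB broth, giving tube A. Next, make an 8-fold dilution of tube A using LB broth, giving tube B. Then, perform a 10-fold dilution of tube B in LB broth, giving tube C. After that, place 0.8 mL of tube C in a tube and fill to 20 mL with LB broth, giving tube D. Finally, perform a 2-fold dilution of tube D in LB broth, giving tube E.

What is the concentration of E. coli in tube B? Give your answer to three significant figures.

Step 1: 10-fold → factor 10
Step 2: 8-fold → factor 8
Dilution factor through tube B = 10 × 8 = 80
[tube B] = 2.00 × 10^9 CFU/mL / 80 = 2.50 × 10^7 CFU/mL

2.50 × 10^7 CFU/mL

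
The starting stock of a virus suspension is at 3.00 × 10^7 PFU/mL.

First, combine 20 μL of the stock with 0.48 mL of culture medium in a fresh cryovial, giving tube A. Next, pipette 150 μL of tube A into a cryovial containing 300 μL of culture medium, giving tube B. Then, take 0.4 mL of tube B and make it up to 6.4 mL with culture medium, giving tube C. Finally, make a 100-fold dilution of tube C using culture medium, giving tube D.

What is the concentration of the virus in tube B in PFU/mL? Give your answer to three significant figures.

Step 1: 20 μL + 0.48 mL = 500 μL total → factor 500/20 = 25
Step 2: 150 μL + 300 μL = 450 μL total → factor 450/150 = 3
Dilution factor through tube B = 25 × 3 = 75
[tube B] = 3.00 × 10^7 PFU/mL / 75 = 4.00 × 10^5 PFU/mL

4.00 × 10^5 PFU/mL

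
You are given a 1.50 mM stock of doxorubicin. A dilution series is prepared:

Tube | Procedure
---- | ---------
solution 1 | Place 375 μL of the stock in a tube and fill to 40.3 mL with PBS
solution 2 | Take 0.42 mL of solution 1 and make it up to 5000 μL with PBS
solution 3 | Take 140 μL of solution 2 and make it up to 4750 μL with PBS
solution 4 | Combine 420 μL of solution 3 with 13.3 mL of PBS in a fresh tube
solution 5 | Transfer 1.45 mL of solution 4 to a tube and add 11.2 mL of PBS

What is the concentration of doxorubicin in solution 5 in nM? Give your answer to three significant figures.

Step 1: 375 μL brought to 40.3 mL → factor 40300/375 = 107.47
Step 2: 0.42 mL brought to 5000 μL → factor 5/0.42 = 11.905
Step 3: 140 μL brought to 4750 μL → factor 4750/140 = 33.929
Step 4: 420 μL + 13.3 mL = 13720 μL total → factor 13720/420 = 32.667
Step 5: 1.45 mL + 11.2 mL = 12.65 mL total → factor 12.65/1.45 = 8.7241
Overall dilution factor = 107.47 × 11.905 × 33.929 × 32.667 × 8.7241 = 1.2371 × 10^7
Final = 1.50 mM / 1.2371 × 10^7 = 1.213 × 10^-7 mM = 0.121 nM

0.121 nM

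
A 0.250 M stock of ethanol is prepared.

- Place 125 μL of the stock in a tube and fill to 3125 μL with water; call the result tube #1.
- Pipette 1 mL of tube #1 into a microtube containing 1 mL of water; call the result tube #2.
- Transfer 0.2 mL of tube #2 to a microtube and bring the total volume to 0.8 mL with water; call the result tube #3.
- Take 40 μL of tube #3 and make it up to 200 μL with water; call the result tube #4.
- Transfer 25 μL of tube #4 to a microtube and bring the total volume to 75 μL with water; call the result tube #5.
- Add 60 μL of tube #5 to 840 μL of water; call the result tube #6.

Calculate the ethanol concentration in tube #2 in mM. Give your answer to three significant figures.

5.00 mM

Step 1: 125 μL brought to 3125 μL → factor 3125/125 = 25
Step 2: 1 mL + 1 mL = 2 mL total → factor 2/1 = 2
Dilution factor through tube #2 = 25 × 2 = 50
[tube #2] = 0.250 M / 50 = 0.005000 M = 5.00 mM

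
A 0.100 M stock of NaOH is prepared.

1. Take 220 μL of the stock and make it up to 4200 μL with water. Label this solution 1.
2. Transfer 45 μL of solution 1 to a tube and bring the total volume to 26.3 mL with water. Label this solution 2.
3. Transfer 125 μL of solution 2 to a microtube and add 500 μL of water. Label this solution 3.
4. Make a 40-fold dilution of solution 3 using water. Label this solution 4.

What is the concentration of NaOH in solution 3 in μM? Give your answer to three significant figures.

1.79 μM

Step 1: 220 μL brought to 4200 μL → factor 4200/220 = 19.091
Step 2: 45 μL brought to 26.3 mL → factor 26300/45 = 584.44
Step 3: 125 μL + 500 μL = 625 μL total → factor 625/125 = 5
Dilution factor through solution 3 = 19.091 × 584.44 × 5 = 55788
[solution 3] = 0.100 M / 55788 = 1.793 × 10^-6 M = 1.79 μM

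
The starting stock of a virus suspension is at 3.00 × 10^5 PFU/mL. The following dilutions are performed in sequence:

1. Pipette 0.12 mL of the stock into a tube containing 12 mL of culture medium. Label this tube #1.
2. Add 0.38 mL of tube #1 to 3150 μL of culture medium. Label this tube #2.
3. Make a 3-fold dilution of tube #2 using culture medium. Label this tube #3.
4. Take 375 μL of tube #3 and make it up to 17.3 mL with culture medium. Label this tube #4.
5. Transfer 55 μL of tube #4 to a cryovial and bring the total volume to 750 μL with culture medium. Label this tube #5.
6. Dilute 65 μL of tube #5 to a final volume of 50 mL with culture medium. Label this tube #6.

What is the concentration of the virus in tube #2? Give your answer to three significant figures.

Step 1: 0.12 mL + 12 mL = 12.12 mL total → factor 12.12/0.12 = 101
Step 2: 0.38 mL + 3150 μL = 3.53 mL total → factor 3.53/0.38 = 9.2895
Dilution factor through tube #2 = 101 × 9.2895 = 938.24
[tube #2] = 3.00 × 10^5 PFU/mL / 938.24 = 320 PFU/mL

320 PFU/mL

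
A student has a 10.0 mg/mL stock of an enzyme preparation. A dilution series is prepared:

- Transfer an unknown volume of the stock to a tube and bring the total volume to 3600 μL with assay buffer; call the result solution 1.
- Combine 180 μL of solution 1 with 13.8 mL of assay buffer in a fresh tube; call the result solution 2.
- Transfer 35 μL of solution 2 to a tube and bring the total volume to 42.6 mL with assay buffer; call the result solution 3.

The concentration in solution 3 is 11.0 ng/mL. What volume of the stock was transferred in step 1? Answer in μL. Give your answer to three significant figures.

374 μL

Step 1: v brought to 3600 μL → factor = 3600 μL/v
Step 2: 180 μL + 13.8 mL = 13980 μL total → factor 13980/180 = 77.667
Step 3: 35 μL brought to 42.6 mL → factor 42600/35 = 1217.1
Product of known-step factors = 94531
Overall factor = 10.0 mg/mL / (11.0 ng/mL) = 9.0909 × 10^5
Step-1 factor = 9.0909 × 10^5 / 94531 = 9.6168
v = 3600 μL / 9.6168 = 374 μL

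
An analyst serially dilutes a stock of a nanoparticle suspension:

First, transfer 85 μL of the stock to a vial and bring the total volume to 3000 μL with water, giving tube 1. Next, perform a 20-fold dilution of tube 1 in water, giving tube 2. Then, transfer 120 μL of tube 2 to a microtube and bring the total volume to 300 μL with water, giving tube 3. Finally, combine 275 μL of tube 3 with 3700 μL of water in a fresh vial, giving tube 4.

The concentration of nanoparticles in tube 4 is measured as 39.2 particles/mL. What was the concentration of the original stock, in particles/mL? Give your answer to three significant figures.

Step 1: 85 μL brought to 3000 μL → factor 3000/85 = 35.294
Step 2: 20-fold → factor 20
Step 3: 120 μL brought to 300 μL → factor 300/120 = 2.5
Step 4: 275 μL + 3700 μL = 3975 μL total → factor 3975/275 = 14.455
Overall dilution factor = 35.294 × 20 × 2.5 × 14.455 = 25508
Stock = 39.2 particles/mL × 25508 = 1.00 × 10^6 particles/mL

1.00 × 10^6 particles/mL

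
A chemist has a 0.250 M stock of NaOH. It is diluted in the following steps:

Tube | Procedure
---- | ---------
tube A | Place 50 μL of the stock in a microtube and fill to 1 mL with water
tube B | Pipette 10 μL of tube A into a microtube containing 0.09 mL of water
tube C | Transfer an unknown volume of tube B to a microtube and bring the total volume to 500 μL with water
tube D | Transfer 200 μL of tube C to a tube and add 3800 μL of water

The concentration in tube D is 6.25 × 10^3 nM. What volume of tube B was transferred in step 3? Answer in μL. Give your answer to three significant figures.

50.0 μL

Step 1: 50 μL brought to 1 mL → factor 1000/50 = 20
Step 2: 10 μL + 0.09 mL = 100 μL total → factor 100/10 = 10
Step 3: v brought to 500 μL → factor = 500 μL/v
Step 4: 200 μL + 3800 μL = 4000 μL total → factor 4000/200 = 20
Product of known-step factors = 4000
Overall factor = 0.250 M / (6.25 × 10^3 nM) = 40000
Step-3 factor = 40000 / 4000 = 10
v = 500 μL / 10 = 50.0 μL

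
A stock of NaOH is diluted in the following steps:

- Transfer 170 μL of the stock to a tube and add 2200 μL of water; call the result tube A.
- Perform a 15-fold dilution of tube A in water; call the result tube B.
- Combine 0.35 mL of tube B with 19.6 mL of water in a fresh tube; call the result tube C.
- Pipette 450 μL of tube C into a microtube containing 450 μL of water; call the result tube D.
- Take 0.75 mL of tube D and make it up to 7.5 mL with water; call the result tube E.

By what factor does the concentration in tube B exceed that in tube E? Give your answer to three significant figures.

1.14 × 10^3

Step 1: 170 μL + 2200 μL = 2370 μL total → factor 2370/170 = 13.941
Step 2: 15-fold → factor 15
Step 3: 0.35 mL + 19.6 mL = 19.95 mL total → factor 19.95/0.35 = 57
Step 4: 450 μL + 450 μL = 900 μL total → factor 900/450 = 2
Step 5: 0.75 mL brought to 7.5 mL → factor 7.5/0.75 = 10
Dilution factor to tube B = 209.12; to tube E = 2.3839 × 10^5
[tube B]/[tube E] = (factor to tube E)/(factor to tube B) = 2.3839 × 10^5/209.12 = 1.14 × 10^3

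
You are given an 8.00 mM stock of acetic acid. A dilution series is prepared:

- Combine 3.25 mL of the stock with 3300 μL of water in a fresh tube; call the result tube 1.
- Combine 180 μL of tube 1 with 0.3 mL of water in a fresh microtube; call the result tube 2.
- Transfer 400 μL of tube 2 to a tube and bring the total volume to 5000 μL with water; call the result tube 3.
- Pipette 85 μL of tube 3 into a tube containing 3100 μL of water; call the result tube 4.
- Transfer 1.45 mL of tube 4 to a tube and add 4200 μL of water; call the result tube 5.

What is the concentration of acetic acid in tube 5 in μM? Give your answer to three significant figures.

Step 1: 3.25 mL + 3300 μL = 6.55 mL total → factor 6.55/3.25 = 2.0154
Step 2: 180 μL + 0.3 mL = 480 μL total → factor 480/180 = 2.6667
Step 3: 400 μL brought to 5000 μL → factor 5000/400 = 12.5
Step 4: 85 μL + 3100 μL = 3185 μL total → factor 3185/85 = 37.471
Step 5: 1.45 mL + 4200 μL = 5.65 mL total → factor 5.65/1.45 = 3.8966
Overall dilution factor = 2.0154 × 2.6667 × 12.5 × 37.471 × 3.8966 = 9808.6
Final = 8.00 mM / 9808.6 = 0.0008156 mM = 0.816 μM

0.816 μM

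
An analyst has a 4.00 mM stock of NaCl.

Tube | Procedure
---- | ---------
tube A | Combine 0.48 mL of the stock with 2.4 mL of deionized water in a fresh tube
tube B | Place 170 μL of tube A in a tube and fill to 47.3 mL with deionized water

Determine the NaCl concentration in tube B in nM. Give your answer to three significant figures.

Step 1: 0.48 mL + 2.4 mL = 2.88 mL total → factor 2.88/0.48 = 6
Step 2: 170 μL brought to 47.3 mL → factor 47300/170 = 278.24
Overall dilution factor = 6 × 278.24 = 1669.4
Final = 4.00 mM / 1669.4 = 0.002396 mM = 2.40 × 10^3 nM

2.40 × 10^3 nM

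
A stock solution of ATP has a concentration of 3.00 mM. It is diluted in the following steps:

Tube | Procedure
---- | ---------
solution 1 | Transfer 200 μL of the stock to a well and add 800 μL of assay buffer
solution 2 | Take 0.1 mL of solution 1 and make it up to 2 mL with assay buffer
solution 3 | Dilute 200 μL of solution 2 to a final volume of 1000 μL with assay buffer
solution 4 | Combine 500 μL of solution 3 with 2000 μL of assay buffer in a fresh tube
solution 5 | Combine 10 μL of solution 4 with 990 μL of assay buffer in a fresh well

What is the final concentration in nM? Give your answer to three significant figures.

12.0 nM

Step 1: 200 μL + 800 μL = 1000 μL total → factor 1000/200 = 5
Step 2: 0.1 mL brought to 2 mL → factor 2/0.1 = 20
Step 3: 200 μL brought to 1000 μL → factor 1000/200 = 5
Step 4: 500 μL + 2000 μL = 2500 μL total → factor 2500/500 = 5
Step 5: 10 μL + 990 μL = 1000 μL total → factor 1000/10 = 100
Overall dilution factor = 5 × 20 × 5 × 5 × 100 = 2.5 × 10^5
Final = 3.00 mM / 2.5 × 10^5 = 1.200 × 10^-5 mM = 12.0 nM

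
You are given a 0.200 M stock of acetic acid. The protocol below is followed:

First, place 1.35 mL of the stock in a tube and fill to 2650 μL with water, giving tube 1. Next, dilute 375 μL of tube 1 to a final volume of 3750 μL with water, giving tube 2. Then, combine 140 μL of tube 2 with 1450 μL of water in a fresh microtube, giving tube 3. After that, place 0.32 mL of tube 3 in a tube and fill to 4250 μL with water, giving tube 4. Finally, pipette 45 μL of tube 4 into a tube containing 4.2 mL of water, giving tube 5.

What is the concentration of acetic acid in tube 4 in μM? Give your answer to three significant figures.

67.5 μM

Step 1: 1.35 mL brought to 2650 μL → factor 2.65/1.35 = 1.963
Step 2: 375 μL brought to 3750 μL → factor 3750/375 = 10
Step 3: 140 μL + 1450 μL = 1590 μL total → factor 1590/140 = 11.357
Step 4: 0.32 mL brought to 4250 μL → factor 4.25/0.32 = 13.281
Dilution factor through tube 4 = 1.963 × 10 × 11.357 × 13.281 = 2960.9
[tube 4] = 0.200 M / 2960.9 = 6.755 × 10^-5 M = 67.5 μM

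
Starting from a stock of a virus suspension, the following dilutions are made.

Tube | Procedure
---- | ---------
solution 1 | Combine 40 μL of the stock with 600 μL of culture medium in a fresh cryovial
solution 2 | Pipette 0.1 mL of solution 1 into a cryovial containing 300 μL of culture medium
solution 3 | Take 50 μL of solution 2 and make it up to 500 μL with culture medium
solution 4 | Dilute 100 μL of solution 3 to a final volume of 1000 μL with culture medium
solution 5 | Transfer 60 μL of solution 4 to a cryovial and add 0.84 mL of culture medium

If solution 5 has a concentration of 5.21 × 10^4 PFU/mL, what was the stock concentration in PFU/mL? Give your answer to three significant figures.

5.00 × 10^9 PFU/mL

Step 1: 40 μL + 600 μL = 640 μL total → factor 640/40 = 16
Step 2: 0.1 mL + 300 μL = 0.4 mL total → factor 0.4/0.1 = 4
Step 3: 50 μL brought to 500 μL → factor 500/50 = 10
Step 4: 100 μL brought to 1000 μL → factor 1000/100 = 10
Step 5: 60 μL + 0.84 mL = 900 μL total → factor 900/60 = 15
Overall dilution factor = 16 × 4 × 10 × 10 × 15 = 96000
Stock = 5.21 × 10^4 PFU/mL × 96000 = 5.00 × 10^9 PFU/mL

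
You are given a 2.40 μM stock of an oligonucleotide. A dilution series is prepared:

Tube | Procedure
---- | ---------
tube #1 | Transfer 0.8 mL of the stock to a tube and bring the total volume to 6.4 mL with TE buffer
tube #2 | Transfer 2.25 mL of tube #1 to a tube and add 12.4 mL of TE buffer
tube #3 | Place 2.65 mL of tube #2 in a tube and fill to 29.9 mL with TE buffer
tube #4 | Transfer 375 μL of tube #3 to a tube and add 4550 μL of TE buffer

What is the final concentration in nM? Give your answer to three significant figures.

0.311 nM

Step 1: 0.8 mL brought to 6.4 mL → factor 6.4/0.8 = 8
Step 2: 2.25 mL + 12.4 mL = 14.65 mL total → factor 14.65/2.25 = 6.5111
Step 3: 2.65 mL brought to 29.9 mL → factor 29.9/2.65 = 11.283
Step 4: 375 μL + 4550 μL = 4925 μL total → factor 4925/375 = 13.133
Overall dilution factor = 8 × 6.5111 × 11.283 × 13.133 = 7718.7
Final = 2.40 μM / 7718.7 = 0.0003109 μM = 0.311 nM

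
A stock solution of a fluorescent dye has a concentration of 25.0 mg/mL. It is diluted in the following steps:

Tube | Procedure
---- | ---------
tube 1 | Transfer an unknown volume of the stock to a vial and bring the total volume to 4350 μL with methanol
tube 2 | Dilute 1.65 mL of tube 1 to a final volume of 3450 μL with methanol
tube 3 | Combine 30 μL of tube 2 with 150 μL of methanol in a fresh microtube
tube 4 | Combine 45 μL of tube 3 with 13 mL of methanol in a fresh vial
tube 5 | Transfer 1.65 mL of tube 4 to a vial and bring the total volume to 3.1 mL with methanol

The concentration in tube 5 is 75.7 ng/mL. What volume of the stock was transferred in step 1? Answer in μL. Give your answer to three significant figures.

Step 1: v brought to 4350 μL → factor = 4350 μL/v
Step 2: 1.65 mL brought to 3450 μL → factor 3.45/1.65 = 2.0909
Step 3: 30 μL + 150 μL = 180 μL total → factor 180/30 = 6
Step 4: 45 μL + 13 mL = 13045 μL total → factor 13045/45 = 289.89
Step 5: 1.65 mL brought to 3.1 mL → factor 3.1/1.65 = 1.8788
Product of known-step factors = 6832.8
Overall factor = 25.0 mg/mL / (75.7 ng/mL) = 3.3025 × 10^5
Step-1 factor = 3.3025 × 10^5 / 6832.8 = 48.334
v = 4350 μL / 48.334 = 90.0 μL

90.0 μL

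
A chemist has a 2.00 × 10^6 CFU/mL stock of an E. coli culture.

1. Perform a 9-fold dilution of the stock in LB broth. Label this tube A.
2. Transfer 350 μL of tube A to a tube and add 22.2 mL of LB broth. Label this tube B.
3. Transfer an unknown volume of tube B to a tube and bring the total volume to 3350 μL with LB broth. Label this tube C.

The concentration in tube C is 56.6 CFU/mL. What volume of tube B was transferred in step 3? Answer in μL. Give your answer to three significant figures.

55.0 μL

Step 1: 9-fold → factor 9
Step 2: 350 μL + 22.2 mL = 22550 μL total → factor 22550/350 = 64.429
Step 3: v brought to 3350 μL → factor = 3350 μL/v
Product of known-step factors = 579.86
Overall factor = 2.00 × 10^6 CFU/mL / (56.6 CFU/mL) = 35336
Step-3 factor = 35336 / 579.86 = 60.939
v = 3350 μL / 60.939 = 55.0 μL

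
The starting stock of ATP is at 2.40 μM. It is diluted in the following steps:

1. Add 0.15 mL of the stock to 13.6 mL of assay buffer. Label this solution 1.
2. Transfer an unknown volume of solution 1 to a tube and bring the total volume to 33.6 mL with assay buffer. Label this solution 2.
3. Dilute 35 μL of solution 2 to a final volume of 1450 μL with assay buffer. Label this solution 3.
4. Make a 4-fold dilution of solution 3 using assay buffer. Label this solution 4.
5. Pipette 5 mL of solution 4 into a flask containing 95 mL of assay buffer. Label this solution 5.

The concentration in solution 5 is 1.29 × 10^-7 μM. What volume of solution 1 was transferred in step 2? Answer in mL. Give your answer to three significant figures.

0.549 mL

Step 1: 0.15 mL + 13.6 mL = 13.75 mL total → factor 13.75/0.15 = 91.667
Step 2: v brought to 33.6 mL → factor = 33.6 mL/v
Step 3: 35 μL brought to 1450 μL → factor 1450/35 = 41.429
Step 4: 4-fold → factor 4
Step 5: 5 mL + 95 mL = 100 mL total → factor 100/5 = 20
Product of known-step factors = 3.0381 × 10^5
Overall factor = 2.40 μM / (1.29 × 10^-7 μM) = 1.8605 × 10^7
Step-2 factor = 1.8605 × 10^7 / 3.0381 × 10^5 = 61.238
v = 33.6 mL / 61.238 = 0.549 mL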